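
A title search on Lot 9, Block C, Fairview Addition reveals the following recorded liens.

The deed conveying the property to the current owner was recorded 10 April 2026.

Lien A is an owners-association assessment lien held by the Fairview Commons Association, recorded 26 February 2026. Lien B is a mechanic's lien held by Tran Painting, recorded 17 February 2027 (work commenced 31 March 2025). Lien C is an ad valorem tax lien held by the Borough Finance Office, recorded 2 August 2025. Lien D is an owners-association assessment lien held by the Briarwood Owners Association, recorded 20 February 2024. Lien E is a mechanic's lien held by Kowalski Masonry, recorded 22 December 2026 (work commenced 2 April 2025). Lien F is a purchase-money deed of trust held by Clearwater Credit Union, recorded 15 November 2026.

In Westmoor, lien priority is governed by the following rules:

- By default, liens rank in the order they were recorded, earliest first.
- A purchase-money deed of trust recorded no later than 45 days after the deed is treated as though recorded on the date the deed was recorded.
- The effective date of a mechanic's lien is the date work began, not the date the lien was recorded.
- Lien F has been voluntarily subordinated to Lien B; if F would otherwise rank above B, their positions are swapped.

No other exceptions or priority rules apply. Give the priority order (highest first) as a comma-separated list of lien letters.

D, B, E, C, A, F

Adjusting effective dates: B's effective date is 31 March 2025, when work began; E's effective date is 2 April 2025, when work began; F missed the 45-day window (219 days after the deed), so its recording date stands.
Ordering by effective date: D (20 February 2024), B (31 March 2025), E (2 April 2025), C (2 August 2025), A (26 February 2026), F (15 November 2026).
F is already junior to B, so the subordination agreement changes nothing.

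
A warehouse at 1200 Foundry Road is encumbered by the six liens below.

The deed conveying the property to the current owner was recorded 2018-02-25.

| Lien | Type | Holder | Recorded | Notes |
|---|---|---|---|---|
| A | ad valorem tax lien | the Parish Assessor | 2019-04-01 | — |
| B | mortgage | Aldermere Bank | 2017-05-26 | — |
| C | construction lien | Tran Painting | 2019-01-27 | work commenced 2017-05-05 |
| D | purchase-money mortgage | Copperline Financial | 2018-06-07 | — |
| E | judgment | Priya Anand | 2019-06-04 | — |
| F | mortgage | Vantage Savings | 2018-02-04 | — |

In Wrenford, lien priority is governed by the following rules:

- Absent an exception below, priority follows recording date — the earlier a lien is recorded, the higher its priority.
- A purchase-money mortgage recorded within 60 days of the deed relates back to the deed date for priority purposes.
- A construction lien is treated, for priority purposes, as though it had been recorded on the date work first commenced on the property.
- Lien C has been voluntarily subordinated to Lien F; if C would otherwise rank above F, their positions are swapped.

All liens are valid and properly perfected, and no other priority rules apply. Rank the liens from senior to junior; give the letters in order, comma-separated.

First, effective dates: C relates back to 2017-05-05 (work commenced); D was recorded 102 days after the deed, outside the 60-day window, so it keeps its recording date.
By effective date: C (2017-05-05), B (2017-05-26), F (2018-02-04), D (2018-06-07), A (2019-04-01), E (2019-06-04).
C would otherwise be senior to F, so under the subordination agreement C and F exchange positions.

F, B, C, D, A, E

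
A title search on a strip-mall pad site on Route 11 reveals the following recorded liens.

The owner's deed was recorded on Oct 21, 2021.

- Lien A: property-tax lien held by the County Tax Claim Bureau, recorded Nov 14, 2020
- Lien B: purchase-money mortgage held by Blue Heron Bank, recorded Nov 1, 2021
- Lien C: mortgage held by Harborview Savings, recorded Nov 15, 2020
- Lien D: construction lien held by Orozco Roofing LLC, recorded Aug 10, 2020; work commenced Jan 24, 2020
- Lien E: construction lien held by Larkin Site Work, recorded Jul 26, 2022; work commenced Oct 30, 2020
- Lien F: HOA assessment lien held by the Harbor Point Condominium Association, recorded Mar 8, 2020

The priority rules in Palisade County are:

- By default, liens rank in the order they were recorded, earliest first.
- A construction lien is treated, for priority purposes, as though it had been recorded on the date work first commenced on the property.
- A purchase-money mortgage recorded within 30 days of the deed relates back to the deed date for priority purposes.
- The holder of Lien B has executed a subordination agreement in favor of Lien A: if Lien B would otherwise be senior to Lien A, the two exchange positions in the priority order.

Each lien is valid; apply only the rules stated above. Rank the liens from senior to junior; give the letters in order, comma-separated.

D, F, E, A, C, B

Effective dates after the stated exceptions: B was recorded within the 30-day window, so its effective date is the deed date Oct 21, 2021; D relates back to Jan 24, 2020 (work commenced); E is treated as recorded Oct 30, 2020, the work-commencement date.
Ordering by effective date: D (Jan 24, 2020), F (Mar 8, 2020), E (Oct 30, 2020), A (Nov 14, 2020), C (Nov 15, 2020), B (Oct 21, 2021).
B already ranks below A; the subordination has no effect.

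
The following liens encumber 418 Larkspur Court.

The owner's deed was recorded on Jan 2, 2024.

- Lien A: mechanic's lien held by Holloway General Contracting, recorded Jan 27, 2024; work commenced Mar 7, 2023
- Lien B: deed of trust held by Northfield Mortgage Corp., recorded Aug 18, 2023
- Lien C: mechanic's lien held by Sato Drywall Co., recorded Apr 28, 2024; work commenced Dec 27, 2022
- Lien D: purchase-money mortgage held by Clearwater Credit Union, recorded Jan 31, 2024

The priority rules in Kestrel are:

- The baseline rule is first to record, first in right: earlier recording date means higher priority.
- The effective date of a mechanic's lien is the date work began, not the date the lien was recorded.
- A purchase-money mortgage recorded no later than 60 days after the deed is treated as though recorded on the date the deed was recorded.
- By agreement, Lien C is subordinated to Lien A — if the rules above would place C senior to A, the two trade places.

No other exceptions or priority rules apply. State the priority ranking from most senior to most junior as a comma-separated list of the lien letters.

Effective dates after the stated exceptions: A is treated as recorded Mar 7, 2023, the work-commencement date; C relates back to Dec 27, 2022 (work commenced); D was recorded within the 60-day window, so its effective date is the deed date Jan 2, 2024.
By effective date: C (Dec 27, 2022), A (Mar 7, 2023), B (Aug 18, 2023), D (Jan 2, 2024).
Because C would otherwise rank above A, the subordination swaps them.

A, C, B, D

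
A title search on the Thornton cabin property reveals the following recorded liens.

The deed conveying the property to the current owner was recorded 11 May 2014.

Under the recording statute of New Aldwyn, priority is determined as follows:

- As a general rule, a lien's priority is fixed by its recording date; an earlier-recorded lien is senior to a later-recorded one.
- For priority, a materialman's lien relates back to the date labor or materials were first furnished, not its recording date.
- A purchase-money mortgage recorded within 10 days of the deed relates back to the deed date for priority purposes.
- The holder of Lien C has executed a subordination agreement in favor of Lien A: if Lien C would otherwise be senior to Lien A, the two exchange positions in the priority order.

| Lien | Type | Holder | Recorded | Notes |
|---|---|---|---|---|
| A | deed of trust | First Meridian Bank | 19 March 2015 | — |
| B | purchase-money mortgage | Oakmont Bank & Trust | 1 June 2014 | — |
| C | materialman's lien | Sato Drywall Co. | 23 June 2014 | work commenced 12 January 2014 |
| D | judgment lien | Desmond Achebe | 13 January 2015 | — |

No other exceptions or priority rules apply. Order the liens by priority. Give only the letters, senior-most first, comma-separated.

A, B, D, C

Adjusting effective dates: B was recorded 21 days after the deed — beyond 10 days — so no relation-back applies; C's effective date is 12 January 2014, when work began.
By effective date, earliest first: C (12 January 2014), B (1 June 2014), D (13 January 2015), A (19 March 2015).
C is senior to A before the subordination, so the two trade places.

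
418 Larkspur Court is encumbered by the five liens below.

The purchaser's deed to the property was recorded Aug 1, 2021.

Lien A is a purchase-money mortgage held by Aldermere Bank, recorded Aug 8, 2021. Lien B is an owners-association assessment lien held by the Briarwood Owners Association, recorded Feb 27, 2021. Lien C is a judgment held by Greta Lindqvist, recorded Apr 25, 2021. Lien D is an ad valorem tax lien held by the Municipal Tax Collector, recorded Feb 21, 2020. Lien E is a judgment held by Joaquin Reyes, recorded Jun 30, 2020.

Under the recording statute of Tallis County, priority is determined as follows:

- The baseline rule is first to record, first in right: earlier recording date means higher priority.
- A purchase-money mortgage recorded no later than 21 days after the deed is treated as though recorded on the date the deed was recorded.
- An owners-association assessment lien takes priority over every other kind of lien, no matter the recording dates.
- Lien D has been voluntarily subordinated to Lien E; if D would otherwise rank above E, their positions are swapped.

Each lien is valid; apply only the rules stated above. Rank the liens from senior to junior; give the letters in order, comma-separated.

Effective dates: A relates back to the deed date Aug 1, 2021.
As an owners-association assessment lien, B is senior to every other lien.
The other liens, earliest effective date first: D (Feb 21, 2020), E (Jun 30, 2020), C (Apr 25, 2021), A (Aug 1, 2021).
Because D would otherwise rank above E, the subordination swaps them.

B, E, D, C, A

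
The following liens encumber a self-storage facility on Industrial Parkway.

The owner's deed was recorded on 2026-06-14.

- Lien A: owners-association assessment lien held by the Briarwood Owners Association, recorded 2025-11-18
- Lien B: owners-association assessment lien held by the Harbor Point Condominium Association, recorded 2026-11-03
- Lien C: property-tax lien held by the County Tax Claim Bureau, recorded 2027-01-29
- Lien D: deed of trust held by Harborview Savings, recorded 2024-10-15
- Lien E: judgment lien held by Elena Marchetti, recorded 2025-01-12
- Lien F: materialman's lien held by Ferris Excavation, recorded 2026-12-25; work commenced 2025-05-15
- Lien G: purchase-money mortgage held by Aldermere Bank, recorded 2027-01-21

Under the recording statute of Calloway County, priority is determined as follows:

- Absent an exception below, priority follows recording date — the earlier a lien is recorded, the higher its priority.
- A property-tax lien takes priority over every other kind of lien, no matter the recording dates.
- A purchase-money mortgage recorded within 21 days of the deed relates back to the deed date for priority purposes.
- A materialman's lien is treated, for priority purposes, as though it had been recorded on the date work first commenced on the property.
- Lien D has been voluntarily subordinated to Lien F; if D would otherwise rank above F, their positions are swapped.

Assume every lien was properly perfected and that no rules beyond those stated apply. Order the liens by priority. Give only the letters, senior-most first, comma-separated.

Adjusting effective dates: F is treated as recorded 2025-05-15, the work-commencement date; G was recorded 221 days after the deed — beyond 21 days — so no relation-back applies.
As a property-tax lien, C is senior to every other lien.
Remaining liens by effective date: D (2024-10-15), E (2025-01-12), F (2025-05-15), A (2025-11-18), B (2026-11-03), G (2027-01-21).
Because D would otherwise rank above F, the subordination swaps them.

C, F, E, D, A, B, G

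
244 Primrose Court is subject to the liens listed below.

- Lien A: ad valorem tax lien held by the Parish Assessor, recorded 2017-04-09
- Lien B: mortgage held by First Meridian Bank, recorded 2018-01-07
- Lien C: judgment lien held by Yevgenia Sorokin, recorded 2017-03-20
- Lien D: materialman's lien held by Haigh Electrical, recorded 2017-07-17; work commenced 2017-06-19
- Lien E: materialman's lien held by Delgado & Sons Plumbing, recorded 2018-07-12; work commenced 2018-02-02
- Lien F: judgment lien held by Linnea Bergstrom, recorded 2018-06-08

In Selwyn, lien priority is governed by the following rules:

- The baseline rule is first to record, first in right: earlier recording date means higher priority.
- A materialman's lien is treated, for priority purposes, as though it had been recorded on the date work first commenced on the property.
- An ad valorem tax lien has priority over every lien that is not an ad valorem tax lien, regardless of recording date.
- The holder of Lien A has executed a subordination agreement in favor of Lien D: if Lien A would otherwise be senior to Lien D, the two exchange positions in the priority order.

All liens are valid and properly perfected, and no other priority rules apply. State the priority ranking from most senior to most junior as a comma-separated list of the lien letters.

D, C, A, B, E, F

Effective dates: D's effective date is 2017-06-19, when work began; E is treated as recorded 2018-02-02, the work-commencement date.
A is an ad valorem tax lien and takes priority over every other lien.
Remaining liens by effective date: C (2017-03-20), D (2017-06-19), B (2018-01-07), E (2018-02-02), F (2018-06-08).
Because A would otherwise rank above D, the subordination swaps them.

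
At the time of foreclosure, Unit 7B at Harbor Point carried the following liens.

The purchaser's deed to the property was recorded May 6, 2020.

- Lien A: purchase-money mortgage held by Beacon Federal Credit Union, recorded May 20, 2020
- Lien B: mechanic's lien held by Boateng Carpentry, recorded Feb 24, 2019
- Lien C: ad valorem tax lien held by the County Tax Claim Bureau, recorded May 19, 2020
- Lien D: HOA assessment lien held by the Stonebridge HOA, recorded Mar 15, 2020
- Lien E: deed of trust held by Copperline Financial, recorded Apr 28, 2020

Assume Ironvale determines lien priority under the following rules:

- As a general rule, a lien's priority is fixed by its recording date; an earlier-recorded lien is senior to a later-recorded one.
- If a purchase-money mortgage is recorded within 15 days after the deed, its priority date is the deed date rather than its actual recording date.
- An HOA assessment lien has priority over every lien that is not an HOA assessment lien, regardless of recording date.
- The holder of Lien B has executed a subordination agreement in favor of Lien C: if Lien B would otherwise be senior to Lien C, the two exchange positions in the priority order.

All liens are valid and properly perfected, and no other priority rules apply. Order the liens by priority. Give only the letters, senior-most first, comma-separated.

Effective dates: A was recorded within the 15-day window, so its effective date is the deed date May 6, 2020.
D is an HOA assessment lien, so it outranks all other liens regardless of date.
Remaining liens by effective date: B (Feb 24, 2019), E (Apr 28, 2020), A (May 6, 2020), C (May 19, 2020).
The subordination applies — B was senior to C — so B and C swap.

D, C, E, A, B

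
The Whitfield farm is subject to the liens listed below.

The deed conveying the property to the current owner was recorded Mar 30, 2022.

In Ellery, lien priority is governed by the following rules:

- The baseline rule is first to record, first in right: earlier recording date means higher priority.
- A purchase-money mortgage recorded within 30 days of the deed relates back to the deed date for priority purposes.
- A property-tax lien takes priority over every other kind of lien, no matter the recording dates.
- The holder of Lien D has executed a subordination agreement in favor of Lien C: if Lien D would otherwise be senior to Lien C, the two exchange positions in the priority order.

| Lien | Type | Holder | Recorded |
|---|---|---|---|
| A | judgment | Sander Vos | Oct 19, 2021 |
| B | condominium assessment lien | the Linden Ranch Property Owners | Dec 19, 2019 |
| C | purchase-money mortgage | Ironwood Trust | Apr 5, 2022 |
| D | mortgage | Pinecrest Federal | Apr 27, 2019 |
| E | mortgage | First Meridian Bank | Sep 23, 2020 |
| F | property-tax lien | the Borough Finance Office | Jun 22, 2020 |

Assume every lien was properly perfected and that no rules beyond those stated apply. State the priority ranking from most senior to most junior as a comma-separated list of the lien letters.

First, effective dates: C was recorded within the 30-day window, so its effective date is the deed date Mar 30, 2022.
F, as a property-tax lien, has superpriority and ranks first.
Among the remaining liens, by effective date: D (Apr 27, 2019), B (Dec 19, 2019), E (Sep 23, 2020), A (Oct 19, 2021), C (Mar 30, 2022).
Because D would otherwise rank above C, the subordination swaps them.

F, C, B, E, A, D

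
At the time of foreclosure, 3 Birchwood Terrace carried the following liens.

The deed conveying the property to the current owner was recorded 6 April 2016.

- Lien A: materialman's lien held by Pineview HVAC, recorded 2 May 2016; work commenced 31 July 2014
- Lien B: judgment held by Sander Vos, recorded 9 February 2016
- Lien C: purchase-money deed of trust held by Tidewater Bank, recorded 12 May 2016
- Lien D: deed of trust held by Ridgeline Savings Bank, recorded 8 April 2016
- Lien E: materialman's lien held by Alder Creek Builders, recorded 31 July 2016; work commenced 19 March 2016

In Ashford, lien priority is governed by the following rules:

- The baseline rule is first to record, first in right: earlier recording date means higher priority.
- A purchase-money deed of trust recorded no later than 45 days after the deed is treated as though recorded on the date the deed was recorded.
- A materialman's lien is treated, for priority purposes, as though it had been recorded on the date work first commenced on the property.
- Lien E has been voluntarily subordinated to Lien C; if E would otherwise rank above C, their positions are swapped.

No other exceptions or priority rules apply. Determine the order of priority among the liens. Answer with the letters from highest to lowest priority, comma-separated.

A, B, C, E, D

Effective dates after the stated exceptions: A's effective date is 31 July 2014, when work began; C's effective date is the deed date, 6 April 2016; E is treated as recorded 19 March 2016, the work-commencement date.
Sorted by effective date: A (31 July 2014), B (9 February 2016), E (19 March 2016), C (6 April 2016), D (8 April 2016).
Because E would otherwise rank above C, the subordination swaps them.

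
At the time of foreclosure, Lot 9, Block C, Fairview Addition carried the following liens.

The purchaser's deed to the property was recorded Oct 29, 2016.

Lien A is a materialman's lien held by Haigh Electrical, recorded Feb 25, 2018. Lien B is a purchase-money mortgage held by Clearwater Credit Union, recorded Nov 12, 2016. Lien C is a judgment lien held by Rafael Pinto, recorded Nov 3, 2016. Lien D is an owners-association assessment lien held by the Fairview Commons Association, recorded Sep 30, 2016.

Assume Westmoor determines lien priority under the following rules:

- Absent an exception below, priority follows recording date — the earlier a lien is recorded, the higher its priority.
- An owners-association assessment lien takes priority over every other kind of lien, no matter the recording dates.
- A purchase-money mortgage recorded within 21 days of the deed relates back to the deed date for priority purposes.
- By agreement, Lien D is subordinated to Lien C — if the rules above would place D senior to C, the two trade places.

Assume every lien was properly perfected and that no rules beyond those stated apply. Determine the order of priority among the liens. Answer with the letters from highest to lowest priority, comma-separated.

Adjusting effective dates: B was recorded within the 21-day window, so its effective date is the deed date Oct 29, 2016.
D is an owners-association assessment lien and takes priority over every other lien.
Ordering the rest by effective date: B (Oct 29, 2016), C (Nov 3, 2016), A (Feb 25, 2018).
The subordination applies — D was senior to C — so D and C swap.

C, B, D, A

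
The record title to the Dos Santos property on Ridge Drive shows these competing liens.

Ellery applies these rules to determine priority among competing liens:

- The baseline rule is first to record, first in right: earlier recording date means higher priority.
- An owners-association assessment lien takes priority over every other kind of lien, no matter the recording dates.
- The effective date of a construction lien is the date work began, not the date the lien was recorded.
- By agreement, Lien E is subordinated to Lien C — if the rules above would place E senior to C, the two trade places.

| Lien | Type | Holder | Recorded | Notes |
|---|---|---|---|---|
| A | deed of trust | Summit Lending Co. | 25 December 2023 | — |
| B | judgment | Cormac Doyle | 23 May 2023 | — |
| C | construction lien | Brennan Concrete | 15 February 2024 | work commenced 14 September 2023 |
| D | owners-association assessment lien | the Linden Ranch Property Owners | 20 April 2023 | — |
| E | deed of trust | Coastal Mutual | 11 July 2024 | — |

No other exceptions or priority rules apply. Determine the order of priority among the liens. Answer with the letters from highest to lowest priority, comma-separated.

D, B, C, A, E

Effective dates after the stated exceptions: C relates back to 14 September 2023 (work commenced).
D is an owners-association assessment lien, so it outranks all other liens regardless of date.
Among the remaining liens, by effective date: B (23 May 2023), C (14 September 2023), A (25 December 2023), E (11 July 2024).
E is already junior to C, so the subordination agreement changes nothing.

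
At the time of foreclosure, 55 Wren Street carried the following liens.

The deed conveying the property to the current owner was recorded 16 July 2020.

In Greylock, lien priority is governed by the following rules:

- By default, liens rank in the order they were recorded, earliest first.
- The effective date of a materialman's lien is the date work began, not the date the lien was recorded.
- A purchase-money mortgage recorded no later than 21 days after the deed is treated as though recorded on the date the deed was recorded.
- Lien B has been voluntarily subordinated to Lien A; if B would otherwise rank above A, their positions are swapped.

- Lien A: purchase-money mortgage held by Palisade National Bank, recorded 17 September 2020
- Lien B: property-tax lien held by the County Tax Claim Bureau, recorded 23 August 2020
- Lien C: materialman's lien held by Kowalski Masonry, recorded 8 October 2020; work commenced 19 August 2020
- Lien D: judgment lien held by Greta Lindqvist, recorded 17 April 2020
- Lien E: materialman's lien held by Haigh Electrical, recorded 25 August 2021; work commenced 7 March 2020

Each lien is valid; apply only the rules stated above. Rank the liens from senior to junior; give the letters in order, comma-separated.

E, D, C, A, B

First, effective dates: A was recorded 63 days after the deed — beyond 21 days — so no relation-back applies; C is treated as recorded 19 August 2020, the work-commencement date; E is treated as recorded 7 March 2020, the work-commencement date.
By effective date, earliest first: E (7 March 2020), D (17 April 2020), C (19 August 2020), B (23 August 2020), A (17 September 2020).
B is senior to A before the subordination, so the two trade places.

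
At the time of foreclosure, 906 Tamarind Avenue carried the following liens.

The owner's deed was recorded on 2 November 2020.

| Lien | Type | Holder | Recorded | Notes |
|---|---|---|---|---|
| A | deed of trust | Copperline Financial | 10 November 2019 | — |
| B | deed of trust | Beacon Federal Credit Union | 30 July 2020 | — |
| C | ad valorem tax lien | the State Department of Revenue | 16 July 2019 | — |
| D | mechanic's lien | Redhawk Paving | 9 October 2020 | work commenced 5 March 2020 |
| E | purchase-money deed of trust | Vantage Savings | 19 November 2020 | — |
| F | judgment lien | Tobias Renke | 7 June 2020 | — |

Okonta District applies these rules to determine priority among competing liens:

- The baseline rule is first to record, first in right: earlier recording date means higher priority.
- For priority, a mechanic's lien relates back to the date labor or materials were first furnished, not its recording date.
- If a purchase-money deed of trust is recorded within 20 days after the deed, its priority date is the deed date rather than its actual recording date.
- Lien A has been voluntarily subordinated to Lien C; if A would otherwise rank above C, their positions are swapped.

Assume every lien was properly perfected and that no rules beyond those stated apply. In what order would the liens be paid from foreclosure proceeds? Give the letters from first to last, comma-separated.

C, A, D, F, B, E

Effective dates after the stated exceptions: D's effective date is 5 March 2020, when work began; E relates back to the deed date 2 November 2020.
By effective date, earliest first: C (16 July 2019), A (10 November 2019), D (5 March 2020), F (7 June 2020), B (30 July 2020), E (2 November 2020).
A already ranks below C; the subordination has no effect.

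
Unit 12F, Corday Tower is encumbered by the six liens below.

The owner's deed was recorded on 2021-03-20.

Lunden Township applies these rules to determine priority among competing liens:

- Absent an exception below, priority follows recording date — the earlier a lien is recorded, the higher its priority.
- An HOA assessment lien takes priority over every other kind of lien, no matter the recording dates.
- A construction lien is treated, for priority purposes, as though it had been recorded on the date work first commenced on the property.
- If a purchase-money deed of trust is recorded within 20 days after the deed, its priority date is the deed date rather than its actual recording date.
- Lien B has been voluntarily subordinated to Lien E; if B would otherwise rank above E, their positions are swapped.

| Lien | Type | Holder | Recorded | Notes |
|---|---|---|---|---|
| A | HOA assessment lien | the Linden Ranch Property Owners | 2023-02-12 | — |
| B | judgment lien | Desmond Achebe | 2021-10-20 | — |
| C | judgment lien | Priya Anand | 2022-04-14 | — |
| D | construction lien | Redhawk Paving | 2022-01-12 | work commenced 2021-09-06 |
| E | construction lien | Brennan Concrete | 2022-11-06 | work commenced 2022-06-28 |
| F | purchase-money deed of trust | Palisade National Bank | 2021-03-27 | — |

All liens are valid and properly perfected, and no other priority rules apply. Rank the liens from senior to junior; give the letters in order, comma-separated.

Adjusting effective dates: D relates back to 2021-09-06 (work commenced); E relates back to 2022-06-28 (work commenced); F relates back to the deed date 2021-03-20.
A is an HOA assessment lien and takes priority over every other lien.
Ordering the rest by effective date: F (2021-03-20), D (2021-09-06), B (2021-10-20), C (2022-04-14), E (2022-06-28).
Because B would otherwise rank above E, the subordination swaps them.

A, F, D, E, C, B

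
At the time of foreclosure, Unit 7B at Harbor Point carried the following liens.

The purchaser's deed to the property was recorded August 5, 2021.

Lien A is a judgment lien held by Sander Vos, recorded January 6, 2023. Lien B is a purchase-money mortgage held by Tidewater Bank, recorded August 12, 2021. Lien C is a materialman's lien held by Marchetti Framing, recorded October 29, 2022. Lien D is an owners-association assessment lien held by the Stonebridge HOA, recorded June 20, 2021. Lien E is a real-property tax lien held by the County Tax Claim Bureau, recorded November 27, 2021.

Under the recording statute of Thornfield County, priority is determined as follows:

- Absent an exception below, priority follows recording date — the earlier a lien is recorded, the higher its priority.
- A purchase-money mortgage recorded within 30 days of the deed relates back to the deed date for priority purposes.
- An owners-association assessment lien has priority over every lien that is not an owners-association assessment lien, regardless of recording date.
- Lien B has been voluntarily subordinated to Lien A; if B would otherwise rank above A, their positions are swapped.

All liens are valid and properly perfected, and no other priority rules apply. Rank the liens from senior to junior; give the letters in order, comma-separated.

First, effective dates: B relates back to the deed date August 5, 2021.
D, as an owners-association assessment lien, has superpriority and ranks first.
The other liens, earliest effective date first: B (August 5, 2021), E (November 27, 2021), C (October 29, 2022), A (January 6, 2023).
Because B would otherwise rank above A, the subordination swaps them.

D, A, E, C, B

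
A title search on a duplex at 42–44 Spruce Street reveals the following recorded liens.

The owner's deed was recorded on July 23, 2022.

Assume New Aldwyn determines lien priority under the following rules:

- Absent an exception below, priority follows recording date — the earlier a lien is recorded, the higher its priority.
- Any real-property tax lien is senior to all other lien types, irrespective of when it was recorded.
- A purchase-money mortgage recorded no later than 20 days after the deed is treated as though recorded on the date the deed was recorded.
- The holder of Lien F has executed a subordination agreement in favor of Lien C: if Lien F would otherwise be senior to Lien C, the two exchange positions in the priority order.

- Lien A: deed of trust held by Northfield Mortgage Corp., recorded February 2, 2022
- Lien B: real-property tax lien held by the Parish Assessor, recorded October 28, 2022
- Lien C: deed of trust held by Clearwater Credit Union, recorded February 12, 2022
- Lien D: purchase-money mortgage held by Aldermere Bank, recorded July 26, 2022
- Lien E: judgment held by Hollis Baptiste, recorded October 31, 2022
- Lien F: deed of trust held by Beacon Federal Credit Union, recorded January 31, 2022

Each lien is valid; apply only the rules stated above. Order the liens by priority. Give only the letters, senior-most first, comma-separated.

B, C, A, F, D, E

First, effective dates: D relates back to the deed date July 23, 2022.
As a real-property tax lien, B is senior to every other lien.
The other liens, earliest effective date first: F (January 31, 2022), A (February 2, 2022), C (February 12, 2022), D (July 23, 2022), E (October 31, 2022).
F is senior to C before the subordination, so the two trade places.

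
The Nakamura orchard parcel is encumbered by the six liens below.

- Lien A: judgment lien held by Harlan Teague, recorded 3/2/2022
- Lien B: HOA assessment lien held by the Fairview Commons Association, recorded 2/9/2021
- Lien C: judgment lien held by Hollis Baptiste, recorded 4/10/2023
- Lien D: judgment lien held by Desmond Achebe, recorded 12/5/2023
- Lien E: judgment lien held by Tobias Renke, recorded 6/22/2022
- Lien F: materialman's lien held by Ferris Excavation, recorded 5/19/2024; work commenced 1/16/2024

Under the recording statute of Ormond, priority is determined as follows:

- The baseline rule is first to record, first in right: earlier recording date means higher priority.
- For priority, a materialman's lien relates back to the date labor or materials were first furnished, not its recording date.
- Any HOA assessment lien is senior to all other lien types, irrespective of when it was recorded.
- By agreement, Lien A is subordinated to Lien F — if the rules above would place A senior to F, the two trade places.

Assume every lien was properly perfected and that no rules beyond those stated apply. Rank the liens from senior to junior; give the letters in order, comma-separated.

First, effective dates: F is treated as recorded 1/16/2024, the work-commencement date.
B is an HOA assessment lien and takes priority over every other lien.
Remaining liens by effective date: A (3/2/2022), E (6/22/2022), C (4/10/2023), D (12/5/2023), F (1/16/2024).
The subordination applies — A was senior to F — so A and F swap.

B, F, E, C, D, A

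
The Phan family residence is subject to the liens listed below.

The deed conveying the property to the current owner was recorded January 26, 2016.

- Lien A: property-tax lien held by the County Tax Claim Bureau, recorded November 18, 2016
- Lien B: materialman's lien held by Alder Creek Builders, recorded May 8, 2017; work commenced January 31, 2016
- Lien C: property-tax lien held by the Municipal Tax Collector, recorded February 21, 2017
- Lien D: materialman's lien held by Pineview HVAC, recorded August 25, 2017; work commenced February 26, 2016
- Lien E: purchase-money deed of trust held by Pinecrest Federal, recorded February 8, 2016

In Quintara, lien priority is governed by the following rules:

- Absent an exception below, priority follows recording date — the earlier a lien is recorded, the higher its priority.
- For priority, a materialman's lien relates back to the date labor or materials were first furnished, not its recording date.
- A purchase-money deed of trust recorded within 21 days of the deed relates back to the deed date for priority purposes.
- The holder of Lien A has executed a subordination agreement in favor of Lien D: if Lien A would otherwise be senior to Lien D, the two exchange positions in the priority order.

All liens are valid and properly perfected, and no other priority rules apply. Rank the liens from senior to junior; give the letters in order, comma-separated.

E, B, D, A, C

First, effective dates: B relates back to January 31, 2016 (work commenced); D's effective date is February 26, 2016, when work began; E relates back to the deed date January 26, 2016.
Ordering by effective date: E (January 26, 2016), B (January 31, 2016), D (February 26, 2016), A (November 18, 2016), C (February 21, 2017).
A is already junior to D, so the subordination agreement changes nothing.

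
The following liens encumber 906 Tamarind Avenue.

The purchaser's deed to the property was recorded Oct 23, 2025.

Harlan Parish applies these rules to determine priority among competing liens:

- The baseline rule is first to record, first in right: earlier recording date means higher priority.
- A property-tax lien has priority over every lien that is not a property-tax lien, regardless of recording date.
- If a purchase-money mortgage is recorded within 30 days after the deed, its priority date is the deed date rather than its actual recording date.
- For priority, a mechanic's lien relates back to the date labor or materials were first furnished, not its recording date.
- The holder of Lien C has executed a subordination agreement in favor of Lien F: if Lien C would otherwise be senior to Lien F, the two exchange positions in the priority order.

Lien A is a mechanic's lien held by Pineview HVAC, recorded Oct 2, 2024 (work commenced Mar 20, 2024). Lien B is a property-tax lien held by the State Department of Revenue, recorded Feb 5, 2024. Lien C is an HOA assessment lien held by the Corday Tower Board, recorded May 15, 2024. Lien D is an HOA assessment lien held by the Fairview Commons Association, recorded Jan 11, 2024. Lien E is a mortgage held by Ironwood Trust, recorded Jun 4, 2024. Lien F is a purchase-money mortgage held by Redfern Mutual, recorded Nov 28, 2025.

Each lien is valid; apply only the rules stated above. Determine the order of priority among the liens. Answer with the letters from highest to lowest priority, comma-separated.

B, D, A, F, E, C

Effective dates: A relates back to Mar 20, 2024 (work commenced); F was recorded 36 days after the deed, outside the 30-day window, so it keeps its recording date.
B, as a property-tax lien, has superpriority and ranks first.
The other liens, earliest effective date first: D (Jan 11, 2024), A (Mar 20, 2024), C (May 15, 2024), E (Jun 4, 2024), F (Nov 28, 2025).
The subordination applies — C was senior to F — so C and F swap.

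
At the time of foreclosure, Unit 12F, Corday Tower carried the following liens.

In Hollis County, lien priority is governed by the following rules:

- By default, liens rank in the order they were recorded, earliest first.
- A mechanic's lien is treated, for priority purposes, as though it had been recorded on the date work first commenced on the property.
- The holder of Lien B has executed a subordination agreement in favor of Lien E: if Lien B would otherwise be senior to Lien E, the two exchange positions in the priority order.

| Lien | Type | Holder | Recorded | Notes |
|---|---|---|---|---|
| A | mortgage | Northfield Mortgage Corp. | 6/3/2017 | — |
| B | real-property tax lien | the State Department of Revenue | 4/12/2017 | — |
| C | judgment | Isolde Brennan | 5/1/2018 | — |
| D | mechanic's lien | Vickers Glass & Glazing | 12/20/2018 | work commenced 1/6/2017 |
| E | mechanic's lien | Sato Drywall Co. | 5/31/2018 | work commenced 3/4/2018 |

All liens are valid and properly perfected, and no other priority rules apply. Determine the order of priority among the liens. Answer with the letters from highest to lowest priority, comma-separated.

Adjusting effective dates: D is treated as recorded 1/6/2017, the work-commencement date; E is treated as recorded 3/4/2018, the work-commencement date.
By effective date, earliest first: D (1/6/2017), B (4/12/2017), A (6/3/2017), E (3/4/2018), C (5/1/2018).
The subordination applies — B was senior to E — so B and E swap.

D, E, A, B, C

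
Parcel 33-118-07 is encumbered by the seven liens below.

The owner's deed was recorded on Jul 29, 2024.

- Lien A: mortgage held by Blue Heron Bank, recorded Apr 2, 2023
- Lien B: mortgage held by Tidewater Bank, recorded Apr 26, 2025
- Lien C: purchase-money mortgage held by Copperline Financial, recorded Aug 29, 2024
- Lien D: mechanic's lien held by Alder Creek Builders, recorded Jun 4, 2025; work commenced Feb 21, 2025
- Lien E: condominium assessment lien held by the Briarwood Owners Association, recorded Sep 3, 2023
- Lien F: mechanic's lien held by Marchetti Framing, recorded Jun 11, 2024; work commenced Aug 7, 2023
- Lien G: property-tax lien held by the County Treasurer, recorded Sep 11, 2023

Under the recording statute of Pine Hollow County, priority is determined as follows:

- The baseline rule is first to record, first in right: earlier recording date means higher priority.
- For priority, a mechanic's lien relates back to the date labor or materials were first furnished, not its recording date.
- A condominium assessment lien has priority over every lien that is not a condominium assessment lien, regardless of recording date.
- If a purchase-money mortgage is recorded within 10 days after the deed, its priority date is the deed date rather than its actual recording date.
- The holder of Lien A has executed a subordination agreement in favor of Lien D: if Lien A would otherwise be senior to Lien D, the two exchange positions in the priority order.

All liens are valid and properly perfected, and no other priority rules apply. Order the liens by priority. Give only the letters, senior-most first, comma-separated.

Effective dates after the stated exceptions: C missed the 10-day window (31 days after the deed), so its recording date stands; D is treated as recorded Feb 21, 2025, the work-commencement date; F is treated as recorded Aug 7, 2023, the work-commencement date.
E, as a condominium assessment lien, has superpriority and ranks first.
Ordering the rest by effective date: A (Apr 2, 2023), F (Aug 7, 2023), G (Sep 11, 2023), C (Aug 29, 2024), D (Feb 21, 2025), B (Apr 26, 2025).
The subordination applies — A was senior to D — so A and D swap.

E, D, F, G, C, A, B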